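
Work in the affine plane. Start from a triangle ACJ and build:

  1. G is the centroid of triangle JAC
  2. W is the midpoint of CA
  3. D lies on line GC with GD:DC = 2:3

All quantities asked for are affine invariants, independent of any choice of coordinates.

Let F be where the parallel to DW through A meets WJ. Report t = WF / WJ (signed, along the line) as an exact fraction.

t = 1/2

Set A = (0, 0), C = (1, 0), J = (0, 1); any affine frame gives the same invariant.
1. G is the centroid of triangle JAC ⇒ G = (1/3, 1/3)
2. W is the midpoint of CA ⇒ W = (1/2, 0)
3. D lies on line GC with GD:DC = 2:3 ⇒ D = (3/5, 1/5)
through A parallel to DW: direction (-1/10, -1/5); meets WJ at F = (1/4, 1/2)
F = W + t·(J−W) with t = 1/2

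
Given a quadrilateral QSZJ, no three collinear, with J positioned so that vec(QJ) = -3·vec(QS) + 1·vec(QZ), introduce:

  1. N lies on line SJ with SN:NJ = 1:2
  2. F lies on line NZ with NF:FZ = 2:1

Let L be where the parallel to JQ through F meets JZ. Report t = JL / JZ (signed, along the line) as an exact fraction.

t = 20/27

Set Q = (0, 0), S = (1, 0), Z = (0, 1), J = (-3, 1); any affine frame gives the same invariant.
1. N lies on line SJ with SN:NJ = 1:2 ⇒ N = (-1/3, 1/3)
2. F lies on line NZ with NF:FZ = 2:1 ⇒ F = (-1/9, 7/9)
through F parallel to JQ: direction (3, -1); meets JZ at L = (-7/9, 1)
L = J + t·(Z−J) with t = 20/27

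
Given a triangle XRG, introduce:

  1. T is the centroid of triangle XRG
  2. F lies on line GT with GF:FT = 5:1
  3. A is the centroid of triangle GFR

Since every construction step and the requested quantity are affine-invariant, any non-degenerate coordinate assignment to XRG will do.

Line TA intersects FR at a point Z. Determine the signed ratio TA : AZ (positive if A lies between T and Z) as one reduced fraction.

Work in coordinates with X = (0, 0), R = (1, 0), G = (0, 1).
1. T is the centroid of triangle XRG ⇒ T = (1/3, 1/3)
2. F lies on line GT with GF:FT = 5:1 ⇒ F = (5/18, 4/9)
3. A is the centroid of triangle GFR ⇒ A = (23/54, 13/27)
line TA meets FR at Z = (53/144, 7/18)
A = T + t·(Z−T) with t = 8/3, so TA:AZ = 8/3:-5/3

TA:AZ = -8/5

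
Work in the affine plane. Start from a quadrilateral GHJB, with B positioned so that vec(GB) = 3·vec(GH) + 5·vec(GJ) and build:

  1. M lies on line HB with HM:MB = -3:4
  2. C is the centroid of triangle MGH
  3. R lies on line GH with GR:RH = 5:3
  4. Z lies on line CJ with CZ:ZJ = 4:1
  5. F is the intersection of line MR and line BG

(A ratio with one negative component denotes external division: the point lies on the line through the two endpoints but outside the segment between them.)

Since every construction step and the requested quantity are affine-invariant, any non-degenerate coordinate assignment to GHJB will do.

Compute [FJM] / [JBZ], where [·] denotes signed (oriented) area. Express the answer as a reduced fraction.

Set G = (0, 0), H = (1, 0), J = (0, 1), B = (3, 5); any affine frame gives the same invariant.
1. M lies on line HB with HM:MB = -3:4 ⇒ M = (-5, -15)
2. C is the centroid of triangle MGH ⇒ C = (-4/3, -5)
3. R lies on line GH with GR:RH = 5:3 ⇒ R = (5/8, 0)
4. Z lies on line CJ with CZ:ZJ = 4:1 ⇒ Z = (-4/15, -1/5)
5. F is the intersection of line MR and line BG ⇒ F = (5/3, 25/9)
2·[FJM] = 160/9, 2·[JBZ] = -38/15
[FJM]:[JBZ] = 160/9:-38/15 = -400/57

[FJM]:[JBZ] = -400/57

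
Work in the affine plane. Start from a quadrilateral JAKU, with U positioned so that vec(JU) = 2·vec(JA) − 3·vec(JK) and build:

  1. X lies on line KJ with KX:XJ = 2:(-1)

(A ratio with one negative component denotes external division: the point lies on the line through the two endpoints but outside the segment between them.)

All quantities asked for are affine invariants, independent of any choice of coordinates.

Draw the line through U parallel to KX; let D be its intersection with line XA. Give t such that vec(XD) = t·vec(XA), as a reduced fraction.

Assign J = (0, 0), A = (1, 0), K = (0, 1), U = (2, -3) — the answer is frame-independent, so this choice is without loss of generality.
1. X lies on line KJ with KX:XJ = 2:(-1) ⇒ X = (0, -1)
through U parallel to KX: direction (0, -2); meets XA at D = (2, 1)
D = X + t·(A−X) with t = 2

t = 2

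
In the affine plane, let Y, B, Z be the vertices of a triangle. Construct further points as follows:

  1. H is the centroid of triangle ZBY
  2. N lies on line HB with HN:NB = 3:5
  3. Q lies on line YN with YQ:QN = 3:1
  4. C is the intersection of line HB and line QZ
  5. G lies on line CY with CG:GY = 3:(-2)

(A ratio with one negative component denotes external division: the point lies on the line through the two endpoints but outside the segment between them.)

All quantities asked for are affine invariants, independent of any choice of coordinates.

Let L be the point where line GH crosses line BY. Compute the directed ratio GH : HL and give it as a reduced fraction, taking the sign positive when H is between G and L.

GH:HL = -59/20

Set Y = (0, 0), B = (1, 0), Z = (0, 1); any affine frame gives the same invariant.
1. H is the centroid of triangle ZBY ⇒ H = (1/3, 1/3)
2. N lies on line HB with HN:NB = 3:5 ⇒ N = (7/12, 5/24)
3. Q lies on line YN with YQ:QN = 3:1 ⇒ Q = (7/16, 5/32)
4. C is the intersection of line HB and line QZ ⇒ C = (7/20, 13/40)
5. G lies on line CY with CG:GY = 3:(-2) ⇒ G = (-7/10, -13/20)
line GH meets BY at L = (-1/59, 0)
H = G + t·(L−G) with t = 59/39, so GH:HL = 59/39:-20/39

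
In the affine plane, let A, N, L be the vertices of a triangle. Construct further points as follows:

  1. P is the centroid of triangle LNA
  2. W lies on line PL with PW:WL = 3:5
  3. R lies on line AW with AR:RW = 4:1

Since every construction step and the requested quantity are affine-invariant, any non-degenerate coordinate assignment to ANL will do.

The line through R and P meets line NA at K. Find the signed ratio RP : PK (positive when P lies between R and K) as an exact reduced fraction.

Work in coordinates with A = (0, 0), N = (1, 0), L = (0, 1).
1. P is the centroid of triangle LNA ⇒ P = (1/3, 1/3)
2. W lies on line PL with PW:WL = 3:5 ⇒ W = (5/24, 7/12)
3. R lies on line AW with AR:RW = 4:1 ⇒ R = (1/6, 7/15)
line RP meets NA at K = (3/4, 0)
P = R + t·(K−R) with t = 2/7, so RP:PK = 2/7:5/7

RP:PK = 2/5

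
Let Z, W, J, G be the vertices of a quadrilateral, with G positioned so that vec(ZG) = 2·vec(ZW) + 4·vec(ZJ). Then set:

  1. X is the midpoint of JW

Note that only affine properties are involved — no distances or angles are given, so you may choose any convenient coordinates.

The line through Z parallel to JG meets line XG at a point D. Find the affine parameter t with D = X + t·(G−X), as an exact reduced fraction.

Choose coordinates Z = (0, 0), W = (1, 0), J = (0, 1), G = (2, 4).
1. X is the midpoint of JW ⇒ X = (1/2, 1/2)
through Z parallel to JG: direction (2, 3); meets XG at D = (4/5, 6/5)
D = X + t·(G−X) with t = 1/5

t = 1/5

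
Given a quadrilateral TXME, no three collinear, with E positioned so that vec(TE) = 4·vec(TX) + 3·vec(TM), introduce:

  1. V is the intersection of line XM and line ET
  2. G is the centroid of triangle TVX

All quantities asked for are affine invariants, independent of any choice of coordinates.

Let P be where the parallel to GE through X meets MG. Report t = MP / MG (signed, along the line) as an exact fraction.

t = 133/94

Choose coordinates T = (0, 0), X = (1, 0), M = (0, 1), E = (4, 3).
1. V is the intersection of line XM and line ET ⇒ V = (4/7, 3/7)
2. G is the centroid of triangle TVX ⇒ G = (11/21, 1/7)
through X parallel to GE: direction (73/21, 20/7); meets MG at P = (209/282, -10/47)
P = M + t·(G−M) with t = 133/94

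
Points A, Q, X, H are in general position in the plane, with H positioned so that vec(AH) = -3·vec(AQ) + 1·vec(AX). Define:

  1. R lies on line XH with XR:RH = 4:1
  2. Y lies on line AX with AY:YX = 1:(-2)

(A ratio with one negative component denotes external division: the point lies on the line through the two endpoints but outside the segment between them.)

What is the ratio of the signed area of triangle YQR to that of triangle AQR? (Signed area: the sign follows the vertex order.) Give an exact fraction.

[YQR]:[AQR] = 22/5

Assign A = (0, 0), Q = (1, 0), X = (0, 1), H = (-3, 1) — the answer is frame-independent, so this choice is without loss of generality.
1. R lies on line XH with XR:RH = 4:1 ⇒ R = (-12/5, 1)
2. Y lies on line AX with AY:YX = 1:(-2) ⇒ Y = (0, -1)
2·[YQR] = 22/5, 2·[AQR] = 1
[YQR]:[AQR] = 22/5:1 = 22/5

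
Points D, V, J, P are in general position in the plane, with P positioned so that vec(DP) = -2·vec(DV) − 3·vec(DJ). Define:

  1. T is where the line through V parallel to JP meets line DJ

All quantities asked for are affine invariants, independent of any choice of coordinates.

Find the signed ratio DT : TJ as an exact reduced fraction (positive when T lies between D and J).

Assign D = (0, 0), V = (1, 0), J = (0, 1), P = (-2, -3) — the answer is frame-independent, so this choice is without loss of generality.
1. T is where the line through V parallel to JP meets line DJ ⇒ T = (0, -2)
T = D + t·(J−D) with t = -2, so DT:TJ = t:(1−t) = -2:3

DT:TJ = -2/3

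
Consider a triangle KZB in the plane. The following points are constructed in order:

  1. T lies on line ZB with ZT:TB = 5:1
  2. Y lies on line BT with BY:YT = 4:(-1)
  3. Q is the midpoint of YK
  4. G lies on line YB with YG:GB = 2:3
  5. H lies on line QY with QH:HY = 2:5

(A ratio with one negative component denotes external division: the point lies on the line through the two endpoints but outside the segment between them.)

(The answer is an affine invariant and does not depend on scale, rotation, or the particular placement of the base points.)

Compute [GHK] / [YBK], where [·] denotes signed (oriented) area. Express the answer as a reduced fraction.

[GHK]:[YBK] = -9/35

Set K = (0, 0), Z = (1, 0), B = (0, 1); any affine frame gives the same invariant.
1. T lies on line ZB with ZT:TB = 5:1 ⇒ T = (1/6, 5/6)
2. Y lies on line BT with BY:YT = 4:(-1) ⇒ Y = (2/9, 7/9)
3. Q is the midpoint of YK ⇒ Q = (1/9, 7/18)
4. G lies on line YB with YG:GB = 2:3 ⇒ G = (2/15, 13/15)
5. H lies on line QY with QH:HY = 2:5 ⇒ H = (1/7, 1/2)
2·[GHK] = -2/35, 2·[YBK] = 2/9
[GHK]:[YBK] = -2/35:2/9 = -9/35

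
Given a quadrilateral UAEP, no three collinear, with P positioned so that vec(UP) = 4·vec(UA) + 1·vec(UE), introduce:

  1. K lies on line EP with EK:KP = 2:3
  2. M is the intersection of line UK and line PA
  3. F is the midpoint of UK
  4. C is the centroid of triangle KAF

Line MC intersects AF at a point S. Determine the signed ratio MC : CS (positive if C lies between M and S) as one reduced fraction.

MC:CS = -58/7

Assign U = (0, 0), A = (1, 0), E = (0, 1), P = (4, 1) — the answer is frame-independent, so this choice is without loss of generality.
1. K lies on line EP with EK:KP = 2:3 ⇒ K = (8/5, 1)
2. M is the intersection of line UK and line PA ⇒ M = (-8/7, -5/7)
3. F is the midpoint of UK ⇒ F = (4/5, 1/2)
4. C is the centroid of triangle KAF ⇒ C = (17/15, 1/2)
line MC meets AF at S = (249/290, 41/116)
C = M + t·(S−M) with t = 58/51, so MC:CS = 58/51:-7/51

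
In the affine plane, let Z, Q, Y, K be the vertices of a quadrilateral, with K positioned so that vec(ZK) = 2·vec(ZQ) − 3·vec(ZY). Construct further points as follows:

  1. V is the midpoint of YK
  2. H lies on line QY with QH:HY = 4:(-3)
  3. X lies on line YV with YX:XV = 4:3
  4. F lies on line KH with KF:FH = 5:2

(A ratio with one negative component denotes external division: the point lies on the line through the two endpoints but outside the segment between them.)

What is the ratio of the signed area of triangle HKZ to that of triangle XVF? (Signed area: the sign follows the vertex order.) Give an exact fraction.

Set Z = (0, 0), Q = (1, 0), Y = (0, 1), K = (2, -3); any affine frame gives the same invariant.
1. V is the midpoint of YK ⇒ V = (1, -1)
2. H lies on line QY with QH:HY = 4:(-3) ⇒ H = (-3, 4)
3. X lies on line YV with YX:XV = 4:3 ⇒ X = (4/7, -1/7)
4. F lies on line KH with KF:FH = 5:2 ⇒ F = (-11/7, 2)
2·[HKZ] = 1, 2·[XVF] = -45/49
[HKZ]:[XVF] = 1:-45/49 = -49/45

[HKZ]:[XVF] = -49/45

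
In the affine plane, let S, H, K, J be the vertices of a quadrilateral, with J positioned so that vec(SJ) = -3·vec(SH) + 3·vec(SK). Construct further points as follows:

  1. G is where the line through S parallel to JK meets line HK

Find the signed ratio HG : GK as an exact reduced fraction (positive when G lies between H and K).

Choose coordinates S = (0, 0), H = (1, 0), K = (0, 1), J = (-3, 3).
1. G is where the line through S parallel to JK meets line HK ⇒ G = (3, -2)
G = H + t·(K−H) with t = -2, so HG:GK = t:(1−t) = -2:3

HG:GK = -2/3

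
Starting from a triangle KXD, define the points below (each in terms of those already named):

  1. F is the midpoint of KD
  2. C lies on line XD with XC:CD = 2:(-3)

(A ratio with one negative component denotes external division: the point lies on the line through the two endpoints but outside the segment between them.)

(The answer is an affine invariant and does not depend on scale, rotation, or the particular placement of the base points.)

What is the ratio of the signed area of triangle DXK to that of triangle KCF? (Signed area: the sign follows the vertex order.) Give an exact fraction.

[DXK]:[KCF] = -2/3

Choose coordinates K = (0, 0), X = (1, 0), D = (0, 1).
1. F is the midpoint of KD ⇒ F = (0, 1/2)
2. C lies on line XD with XC:CD = 2:(-3) ⇒ C = (3, -2)
2·[DXK] = -1, 2·[KCF] = 3/2
[DXK]:[KCF] = -1:3/2 = -2/3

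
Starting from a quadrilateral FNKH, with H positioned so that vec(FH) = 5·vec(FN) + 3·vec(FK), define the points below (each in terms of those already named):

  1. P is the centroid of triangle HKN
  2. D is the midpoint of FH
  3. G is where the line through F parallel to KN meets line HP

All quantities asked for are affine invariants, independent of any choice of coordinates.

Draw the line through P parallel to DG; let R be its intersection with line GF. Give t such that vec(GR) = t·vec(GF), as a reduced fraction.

t = -5/12

Work in coordinates with F = (0, 0), N = (1, 0), K = (0, 1), H = (5, 3).
1. P is the centroid of triangle HKN ⇒ P = (2, 4/3)
2. D is the midpoint of FH ⇒ D = (5/2, 3/2)
3. G is where the line through F parallel to KN meets line HP ⇒ G = (-1/7, 1/7)
through P parallel to DG: direction (-37/14, -19/14); meets GF at R = (-17/84, 17/84)
R = G + t·(F−G) with t = -5/12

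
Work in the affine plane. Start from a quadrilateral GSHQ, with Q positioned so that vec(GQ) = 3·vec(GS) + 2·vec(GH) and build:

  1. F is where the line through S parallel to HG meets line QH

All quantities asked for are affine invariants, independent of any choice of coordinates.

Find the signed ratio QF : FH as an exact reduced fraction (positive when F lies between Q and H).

QF:FH = 2

Choose coordinates G = (0, 0), S = (1, 0), H = (0, 1), Q = (3, 2).
1. F is where the line through S parallel to HG meets line QH ⇒ F = (1, 4/3)
F = Q + t·(H−Q) with t = 2/3, so QF:FH = t:(1−t) = 2/3:1/3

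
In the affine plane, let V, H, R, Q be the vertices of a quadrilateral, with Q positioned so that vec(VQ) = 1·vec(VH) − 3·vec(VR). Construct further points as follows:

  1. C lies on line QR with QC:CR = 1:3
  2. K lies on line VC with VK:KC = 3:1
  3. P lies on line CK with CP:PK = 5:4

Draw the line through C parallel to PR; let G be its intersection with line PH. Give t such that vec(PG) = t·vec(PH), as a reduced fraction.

t = 15/299

Set V = (0, 0), H = (1, 0), R = (0, 1), Q = (1, -3); any affine frame gives the same invariant.
1. C lies on line QR with QC:CR = 1:3 ⇒ C = (3/4, -2)
2. K lies on line VC with VK:KC = 3:1 ⇒ K = (9/16, -3/2)
3. P lies on line CK with CP:PK = 5:4 ⇒ P = (31/48, -31/18)
through C parallel to PR: direction (-31/48, 49/18); meets PH at G = (2381/3588, -4402/2691)
G = P + t·(H−P) with t = 15/299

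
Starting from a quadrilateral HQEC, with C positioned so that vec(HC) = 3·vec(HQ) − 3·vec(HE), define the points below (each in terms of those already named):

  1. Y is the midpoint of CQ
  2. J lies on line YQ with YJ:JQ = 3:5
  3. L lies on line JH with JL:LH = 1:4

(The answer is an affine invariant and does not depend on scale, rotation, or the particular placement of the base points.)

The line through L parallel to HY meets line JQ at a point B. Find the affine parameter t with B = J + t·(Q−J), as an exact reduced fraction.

Work in coordinates with H = (0, 0), Q = (1, 0), E = (0, 1), C = (3, -3).
1. Y is the midpoint of CQ ⇒ Y = (2, -3/2)
2. J lies on line YQ with YJ:JQ = 3:5 ⇒ J = (13/8, -15/16)
3. L lies on line JH with JL:LH = 1:4 ⇒ L = (13/10, -3/4)
through L parallel to HY: direction (2, -3/2); meets JQ at B = (17/10, -21/20)
B = J + t·(Q−J) with t = -3/25

t = -3/25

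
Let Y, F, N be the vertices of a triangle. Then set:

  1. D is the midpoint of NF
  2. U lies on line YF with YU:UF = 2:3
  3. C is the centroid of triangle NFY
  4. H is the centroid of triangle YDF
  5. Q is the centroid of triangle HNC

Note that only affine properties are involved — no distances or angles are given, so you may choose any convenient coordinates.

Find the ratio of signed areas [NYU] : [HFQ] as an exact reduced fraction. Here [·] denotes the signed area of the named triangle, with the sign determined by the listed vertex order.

[NYU]:[HFQ] = 108/35

Assign Y = (0, 0), F = (1, 0), N = (0, 1) — the answer is frame-independent, so this choice is without loss of generality.
1. D is the midpoint of NF ⇒ D = (1/2, 1/2)
2. U lies on line YF with YU:UF = 2:3 ⇒ U = (2/5, 0)
3. C is the centroid of triangle NFY ⇒ C = (1/3, 1/3)
4. H is the centroid of triangle YDF ⇒ H = (1/2, 1/6)
5. Q is the centroid of triangle HNC ⇒ Q = (5/18, 1/2)
2·[NYU] = 2/5, 2·[HFQ] = 7/54
[NYU]:[HFQ] = 2/5:7/54 = 108/35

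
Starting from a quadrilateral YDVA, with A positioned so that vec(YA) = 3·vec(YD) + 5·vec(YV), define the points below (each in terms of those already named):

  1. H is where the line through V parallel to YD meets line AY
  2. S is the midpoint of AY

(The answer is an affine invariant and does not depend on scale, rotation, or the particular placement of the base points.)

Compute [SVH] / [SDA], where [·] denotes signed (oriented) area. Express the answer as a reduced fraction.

Work in coordinates with Y = (0, 0), D = (1, 0), V = (0, 1), A = (3, 5).
1. H is where the line through V parallel to YD meets line AY ⇒ H = (3/5, 1)
2. S is the midpoint of AY ⇒ S = (3/2, 5/2)
2·[SVH] = 9/10, 2·[SDA] = 5/2
[SVH]:[SDA] = 9/10:5/2 = 9/25

[SVH]:[SDA] = 9/25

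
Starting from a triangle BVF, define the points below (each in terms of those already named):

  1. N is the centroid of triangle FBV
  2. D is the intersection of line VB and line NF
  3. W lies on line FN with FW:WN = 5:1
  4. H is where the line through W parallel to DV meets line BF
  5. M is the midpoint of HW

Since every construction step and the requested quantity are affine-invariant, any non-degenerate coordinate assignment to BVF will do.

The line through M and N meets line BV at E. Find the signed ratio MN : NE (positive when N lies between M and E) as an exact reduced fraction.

Choose coordinates B = (0, 0), V = (1, 0), F = (0, 1).
1. N is the centroid of triangle FBV ⇒ N = (1/3, 1/3)
2. D is the intersection of line VB and line NF ⇒ D = (1/2, 0)
3. W lies on line FN with FW:WN = 5:1 ⇒ W = (5/18, 4/9)
4. H is where the line through W parallel to DV meets line BF ⇒ H = (0, 4/9)
5. M is the midpoint of HW ⇒ M = (5/36, 4/9)
line MN meets BV at E = (11/12, 0)
N = M + t·(E−M) with t = 1/4, so MN:NE = 1/4:3/4

MN:NE = 1/3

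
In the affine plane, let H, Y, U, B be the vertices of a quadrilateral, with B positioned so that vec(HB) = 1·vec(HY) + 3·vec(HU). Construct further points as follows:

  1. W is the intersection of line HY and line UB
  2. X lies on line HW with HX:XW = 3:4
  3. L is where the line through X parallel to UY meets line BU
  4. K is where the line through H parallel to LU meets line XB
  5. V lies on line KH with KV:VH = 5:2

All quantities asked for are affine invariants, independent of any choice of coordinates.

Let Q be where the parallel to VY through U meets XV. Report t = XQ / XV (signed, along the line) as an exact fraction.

Choose coordinates H = (0, 0), Y = (1, 0), U = (0, 1), B = (1, 3).
1. W is the intersection of line HY and line UB ⇒ W = (-1/2, 0)
2. X lies on line HW with HX:XW = 3:4 ⇒ X = (-3/14, 0)
3. L is where the line through X parallel to UY meets line BU ⇒ L = (-17/42, 4/21)
4. K is where the line through H parallel to LU meets line XB ⇒ K = (-9/8, -9/4)
5. V lies on line KH with KV:VH = 5:2 ⇒ V = (-9/28, -9/14)
through U parallel to VY: direction (37/28, 9/14); meets XV at Q = (-37/714, 116/119)
Q = X + t·(V−X) with t = -232/153

t = -232/153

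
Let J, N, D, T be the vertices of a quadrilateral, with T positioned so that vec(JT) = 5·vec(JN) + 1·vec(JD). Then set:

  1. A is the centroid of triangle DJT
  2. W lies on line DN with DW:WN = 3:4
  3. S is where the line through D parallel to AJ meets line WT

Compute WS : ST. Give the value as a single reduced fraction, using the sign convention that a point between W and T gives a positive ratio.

Work in coordinates with J = (0, 0), N = (1, 0), D = (0, 1), T = (5, 1).
1. A is the centroid of triangle DJT ⇒ A = (5/3, 2/3)
2. W lies on line DN with DW:WN = 3:4 ⇒ W = (3/7, 4/7)
3. S is where the line through D parallel to AJ meets line WT ⇒ S = (-75/49, 19/49)
S = W + t·(T−W) with t = -3/7, so WS:ST = t:(1−t) = -3/7:10/7

WS:ST = -3/10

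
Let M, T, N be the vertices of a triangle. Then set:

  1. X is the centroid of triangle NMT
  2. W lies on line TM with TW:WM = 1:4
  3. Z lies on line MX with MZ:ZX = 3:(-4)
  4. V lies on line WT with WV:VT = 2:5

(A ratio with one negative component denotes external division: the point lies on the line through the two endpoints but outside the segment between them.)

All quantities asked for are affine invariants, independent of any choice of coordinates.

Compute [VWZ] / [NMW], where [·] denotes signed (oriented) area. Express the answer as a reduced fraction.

[VWZ]:[NMW] = 1/14

Assign M = (0, 0), T = (1, 0), N = (0, 1) — the answer is frame-independent, so this choice is without loss of generality.
1. X is the centroid of triangle NMT ⇒ X = (1/3, 1/3)
2. W lies on line TM with TW:WM = 1:4 ⇒ W = (4/5, 0)
3. Z lies on line MX with MZ:ZX = 3:(-4) ⇒ Z = (-1, -1)
4. V lies on line WT with WV:VT = 2:5 ⇒ V = (6/7, 0)
2·[VWZ] = 2/35, 2·[NMW] = 4/5
[VWZ]:[NMW] = 2/35:4/5 = 1/14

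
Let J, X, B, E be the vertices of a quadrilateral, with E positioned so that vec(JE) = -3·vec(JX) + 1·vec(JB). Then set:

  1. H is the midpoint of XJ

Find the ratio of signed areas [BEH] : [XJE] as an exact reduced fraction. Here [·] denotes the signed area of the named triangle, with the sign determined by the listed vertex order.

Work in coordinates with J = (0, 0), X = (1, 0), B = (0, 1), E = (-3, 1).
1. H is the midpoint of XJ ⇒ H = (1/2, 0)
2·[BEH] = 3, 2·[XJE] = -1
[BEH]:[XJE] = 3:-1 = -3

[BEH]:[XJE] = -3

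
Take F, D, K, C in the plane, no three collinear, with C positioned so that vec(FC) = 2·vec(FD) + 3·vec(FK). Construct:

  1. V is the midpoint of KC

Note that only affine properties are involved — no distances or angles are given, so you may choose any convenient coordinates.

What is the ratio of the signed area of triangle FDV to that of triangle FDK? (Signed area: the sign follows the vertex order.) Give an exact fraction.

[FDV]:[FDK] = 2

Choose coordinates F = (0, 0), D = (1, 0), K = (0, 1), C = (2, 3).
1. V is the midpoint of KC ⇒ V = (1, 2)
2·[FDV] = 2, 2·[FDK] = 1
[FDV]:[FDK] = 2:1 = 2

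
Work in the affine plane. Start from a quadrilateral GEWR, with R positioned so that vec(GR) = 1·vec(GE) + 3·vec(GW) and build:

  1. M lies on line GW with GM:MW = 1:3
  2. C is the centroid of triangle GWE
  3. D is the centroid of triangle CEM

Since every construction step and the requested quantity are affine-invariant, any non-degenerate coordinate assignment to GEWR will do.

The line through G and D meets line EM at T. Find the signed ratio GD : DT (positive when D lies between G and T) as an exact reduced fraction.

Work in coordinates with G = (0, 0), E = (1, 0), W = (0, 1), R = (1, 3).
1. M lies on line GW with GM:MW = 1:3 ⇒ M = (0, 1/4)
2. C is the centroid of triangle GWE ⇒ C = (1/3, 1/3)
3. D is the centroid of triangle CEM ⇒ D = (4/9, 7/36)
line GD meets EM at T = (4/11, 7/44)
D = G + t·(T−G) with t = 11/9, so GD:DT = 11/9:-2/9

GD:DT = -11/2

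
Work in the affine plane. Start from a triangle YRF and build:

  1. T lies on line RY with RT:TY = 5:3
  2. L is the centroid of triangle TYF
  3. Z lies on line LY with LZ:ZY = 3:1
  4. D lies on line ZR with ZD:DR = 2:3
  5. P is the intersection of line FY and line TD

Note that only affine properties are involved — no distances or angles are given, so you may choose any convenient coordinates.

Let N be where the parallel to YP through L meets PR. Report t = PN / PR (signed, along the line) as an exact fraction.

Assign Y = (0, 0), R = (1, 0), F = (0, 1) — the answer is frame-independent, so this choice is without loss of generality.
1. T lies on line RY with RT:TY = 5:3 ⇒ T = (3/8, 0)
2. L is the centroid of triangle TYF ⇒ L = (1/8, 1/3)
3. Z lies on line LY with LZ:ZY = 3:1 ⇒ Z = (1/32, 1/12)
4. D lies on line ZR with ZD:DR = 2:3 ⇒ D = (67/160, 1/20)
5. P is the intersection of line FY and line TD ⇒ P = (0, -3/7)
through L parallel to YP: direction (0, -3/7); meets PR at N = (1/8, -3/8)
N = P + t·(R−P) with t = 1/8

t = 1/8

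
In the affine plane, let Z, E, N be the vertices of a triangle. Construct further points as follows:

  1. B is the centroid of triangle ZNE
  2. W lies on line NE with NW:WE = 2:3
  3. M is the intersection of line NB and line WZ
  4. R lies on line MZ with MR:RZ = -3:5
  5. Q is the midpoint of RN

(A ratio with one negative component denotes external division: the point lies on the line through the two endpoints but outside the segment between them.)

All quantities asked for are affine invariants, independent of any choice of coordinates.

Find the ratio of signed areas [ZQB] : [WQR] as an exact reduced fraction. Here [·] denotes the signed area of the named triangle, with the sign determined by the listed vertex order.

[ZQB]:[WQR] = 95/66

Work in coordinates with Z = (0, 0), E = (1, 0), N = (0, 1).
1. B is the centroid of triangle ZNE ⇒ B = (1/3, 1/3)
2. W lies on line NE with NW:WE = 2:3 ⇒ W = (2/5, 3/5)
3. M is the intersection of line NB and line WZ ⇒ M = (2/7, 3/7)
4. R lies on line MZ with MR:RZ = -3:5 ⇒ R = (5/7, 15/14)
5. Q is the midpoint of RN ⇒ Q = (5/14, 29/28)
2·[ZQB] = -19/84, 2·[WQR] = -11/70
[ZQB]:[WQR] = -19/84:-11/70 = 95/66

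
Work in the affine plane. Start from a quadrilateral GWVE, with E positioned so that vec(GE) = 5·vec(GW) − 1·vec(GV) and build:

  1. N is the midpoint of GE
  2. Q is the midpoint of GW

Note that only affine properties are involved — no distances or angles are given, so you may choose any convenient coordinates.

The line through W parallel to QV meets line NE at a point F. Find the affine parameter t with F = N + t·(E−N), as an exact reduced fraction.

t = -5/9

Choose coordinates G = (0, 0), W = (1, 0), V = (0, 1), E = (5, -1).
1. N is the midpoint of GE ⇒ N = (5/2, -1/2)
2. Q is the midpoint of GW ⇒ Q = (1/2, 0)
through W parallel to QV: direction (-1/2, 1); meets NE at F = (10/9, -2/9)
F = N + t·(E−N) with t = -5/9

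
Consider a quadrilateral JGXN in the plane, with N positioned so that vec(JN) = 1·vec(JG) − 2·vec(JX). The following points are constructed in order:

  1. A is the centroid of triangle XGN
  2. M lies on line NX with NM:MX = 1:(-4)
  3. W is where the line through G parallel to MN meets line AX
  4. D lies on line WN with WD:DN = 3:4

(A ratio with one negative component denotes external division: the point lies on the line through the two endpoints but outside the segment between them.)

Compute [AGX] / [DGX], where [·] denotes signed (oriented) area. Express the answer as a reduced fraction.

Choose coordinates J = (0, 0), G = (1, 0), X = (0, 1), N = (1, -2).
1. A is the centroid of triangle XGN ⇒ A = (2/3, -1/3)
2. M lies on line NX with NM:MX = 1:(-4) ⇒ M = (4/3, -3)
3. W is where the line through G parallel to MN meets line AX ⇒ W = (2, -3)
4. D lies on line WN with WD:DN = 3:4 ⇒ D = (11/7, -18/7)
2·[AGX] = 2/3, 2·[DGX] = 2
[AGX]:[DGX] = 2/3:2 = 1/3

[AGX]:[DGX] = 1/3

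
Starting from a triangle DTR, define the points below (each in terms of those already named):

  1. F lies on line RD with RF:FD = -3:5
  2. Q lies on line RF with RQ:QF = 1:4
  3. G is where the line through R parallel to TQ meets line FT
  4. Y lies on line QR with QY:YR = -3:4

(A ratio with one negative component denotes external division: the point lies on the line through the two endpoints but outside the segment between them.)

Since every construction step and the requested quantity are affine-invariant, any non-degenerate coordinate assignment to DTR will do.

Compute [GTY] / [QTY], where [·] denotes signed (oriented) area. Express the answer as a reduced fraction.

[GTY]:[QTY] = 1/12

Work in coordinates with D = (0, 0), T = (1, 0), R = (0, 1).
1. F lies on line RD with RF:FD = -3:5 ⇒ F = (0, 5/2)
2. Q lies on line RF with RQ:QF = 1:4 ⇒ Q = (0, 13/10)
3. G is where the line through R parallel to TQ meets line FT ⇒ G = (5/4, -5/8)
4. Y lies on line QR with QY:YR = -3:4 ⇒ Y = (0, 11/5)
2·[GTY] = 3/40, 2·[QTY] = 9/10
[GTY]:[QTY] = 3/40:9/10 = 1/12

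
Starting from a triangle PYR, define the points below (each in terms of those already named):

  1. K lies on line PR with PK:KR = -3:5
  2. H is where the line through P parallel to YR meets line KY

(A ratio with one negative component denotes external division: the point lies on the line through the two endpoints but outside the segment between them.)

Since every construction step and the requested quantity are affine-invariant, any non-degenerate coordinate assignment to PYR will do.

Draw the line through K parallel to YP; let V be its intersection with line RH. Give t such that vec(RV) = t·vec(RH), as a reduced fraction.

t = 25/16

Set P = (0, 0), Y = (1, 0), R = (0, 1); any affine frame gives the same invariant.
1. K lies on line PR with PK:KR = -3:5 ⇒ K = (0, -3/2)
2. H is where the line through P parallel to YR meets line KY ⇒ H = (3/5, -3/5)
through K parallel to YP: direction (-1, 0); meets RH at V = (15/16, -3/2)
V = R + t·(H−R) with t = 25/16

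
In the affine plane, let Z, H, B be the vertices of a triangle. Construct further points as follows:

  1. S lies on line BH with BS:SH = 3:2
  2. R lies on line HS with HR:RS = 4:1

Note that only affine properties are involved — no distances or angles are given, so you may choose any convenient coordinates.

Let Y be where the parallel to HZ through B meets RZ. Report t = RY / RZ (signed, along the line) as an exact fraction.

t = -17/8

Work in coordinates with Z = (0, 0), H = (1, 0), B = (0, 1).
1. S lies on line BH with BS:SH = 3:2 ⇒ S = (3/5, 2/5)
2. R lies on line HS with HR:RS = 4:1 ⇒ R = (17/25, 8/25)
through B parallel to HZ: direction (-1, 0); meets RZ at Y = (17/8, 1)
Y = R + t·(Z−R) with t = -17/8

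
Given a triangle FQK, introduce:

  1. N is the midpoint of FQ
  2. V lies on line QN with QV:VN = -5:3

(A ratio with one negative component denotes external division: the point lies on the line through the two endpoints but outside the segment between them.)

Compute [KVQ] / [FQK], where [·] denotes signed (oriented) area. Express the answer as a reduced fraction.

[KVQ]:[FQK] = 5/4

Assign F = (0, 0), Q = (1, 0), K = (0, 1) — the answer is frame-independent, so this choice is without loss of generality.
1. N is the midpoint of FQ ⇒ N = (1/2, 0)
2. V lies on line QN with QV:VN = -5:3 ⇒ V = (-1/4, 0)
2·[KVQ] = 5/4, 2·[FQK] = 1
[KVQ]:[FQK] = 5/4:1 = 5/4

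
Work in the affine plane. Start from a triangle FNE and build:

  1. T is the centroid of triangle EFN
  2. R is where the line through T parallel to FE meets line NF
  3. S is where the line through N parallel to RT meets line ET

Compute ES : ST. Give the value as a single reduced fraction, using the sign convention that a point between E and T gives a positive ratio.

Set F = (0, 0), N = (1, 0), E = (0, 1); any affine frame gives the same invariant.
1. T is the centroid of triangle EFN ⇒ T = (1/3, 1/3)
2. R is where the line through T parallel to FE meets line NF ⇒ R = (1/3, 0)
3. S is where the line through N parallel to RT meets line ET ⇒ S = (1, -1)
S = E + t·(T−E) with t = 3, so ES:ST = t:(1−t) = 3:-2

ES:ST = -3/2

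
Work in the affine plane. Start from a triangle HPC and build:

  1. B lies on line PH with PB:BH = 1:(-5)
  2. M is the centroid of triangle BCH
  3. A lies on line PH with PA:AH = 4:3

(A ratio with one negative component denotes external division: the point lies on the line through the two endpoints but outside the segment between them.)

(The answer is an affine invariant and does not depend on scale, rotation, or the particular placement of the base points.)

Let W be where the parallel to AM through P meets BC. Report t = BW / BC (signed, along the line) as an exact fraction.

Assign H = (0, 0), P = (1, 0), C = (0, 1) — the answer is frame-independent, so this choice is without loss of generality.
1. B lies on line PH with PB:BH = 1:(-5) ⇒ B = (5/4, 0)
2. M is the centroid of triangle BCH ⇒ M = (5/12, 1/3)
3. A lies on line PH with PA:AH = 4:3 ⇒ A = (3/7, 0)
through P parallel to AM: direction (-1/84, 1/3); meets BC at W = (135/136, 7/34)
W = B + t·(C−B) with t = 7/34

t = 7/34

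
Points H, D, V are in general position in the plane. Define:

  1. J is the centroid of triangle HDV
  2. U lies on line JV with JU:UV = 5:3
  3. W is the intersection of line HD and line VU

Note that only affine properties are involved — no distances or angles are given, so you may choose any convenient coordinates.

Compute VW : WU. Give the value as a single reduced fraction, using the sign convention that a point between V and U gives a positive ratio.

VW:WU = -4/3

Assign H = (0, 0), D = (1, 0), V = (0, 1) — the answer is frame-independent, so this choice is without loss of generality.
1. J is the centroid of triangle HDV ⇒ J = (1/3, 1/3)
2. U lies on line JV with JU:UV = 5:3 ⇒ U = (1/8, 3/4)
3. W is the intersection of line HD and line VU ⇒ W = (1/2, 0)
W = V + t·(U−V) with t = 4, so VW:WU = t:(1−t) = 4:-3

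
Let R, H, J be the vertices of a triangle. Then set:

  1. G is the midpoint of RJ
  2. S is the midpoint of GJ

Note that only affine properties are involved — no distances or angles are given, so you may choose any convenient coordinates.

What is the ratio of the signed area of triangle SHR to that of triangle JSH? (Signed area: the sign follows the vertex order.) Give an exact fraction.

[SHR]:[JSH] = -3

Set R = (0, 0), H = (1, 0), J = (0, 1); any affine frame gives the same invariant.
1. G is the midpoint of RJ ⇒ G = (0, 1/2)
2. S is the midpoint of GJ ⇒ S = (0, 3/4)
2·[SHR] = -3/4, 2·[JSH] = 1/4
[SHR]:[JSH] = -3/4:1/4 = -3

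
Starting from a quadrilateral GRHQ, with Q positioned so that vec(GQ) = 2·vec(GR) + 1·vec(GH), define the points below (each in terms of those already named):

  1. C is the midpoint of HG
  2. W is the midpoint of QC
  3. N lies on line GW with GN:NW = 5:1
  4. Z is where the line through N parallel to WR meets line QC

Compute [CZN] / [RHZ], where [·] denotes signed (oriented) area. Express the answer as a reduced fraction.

Choose coordinates G = (0, 0), R = (1, 0), H = (0, 1), Q = (2, 1).
1. C is the midpoint of HG ⇒ C = (0, 1/2)
2. W is the midpoint of QC ⇒ W = (1, 3/4)
3. N lies on line GW with GN:NW = 5:1 ⇒ N = (5/6, 5/8)
4. Z is where the line through N parallel to WR meets line QC ⇒ Z = (5/6, 17/24)
2·[CZN] = -5/72, 2·[RHZ] = -13/24
[CZN]:[RHZ] = -5/72:-13/24 = 5/39

[CZN]:[RHZ] = 5/39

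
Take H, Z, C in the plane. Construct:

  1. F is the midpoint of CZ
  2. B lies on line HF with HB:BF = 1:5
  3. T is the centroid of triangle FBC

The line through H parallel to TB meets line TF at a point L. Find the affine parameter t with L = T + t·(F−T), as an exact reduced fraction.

Set H = (0, 0), Z = (1, 0), C = (0, 1); any affine frame gives the same invariant.
1. F is the midpoint of CZ ⇒ F = (1/2, 1/2)
2. B lies on line HF with HB:BF = 1:5 ⇒ B = (1/12, 1/12)
3. T is the centroid of triangle FBC ⇒ T = (7/36, 19/36)
through H parallel to TB: direction (-1/9, -4/9); meets TF at L = (2/15, 8/15)
L = T + t·(F−T) with t = -1/5

t = -1/5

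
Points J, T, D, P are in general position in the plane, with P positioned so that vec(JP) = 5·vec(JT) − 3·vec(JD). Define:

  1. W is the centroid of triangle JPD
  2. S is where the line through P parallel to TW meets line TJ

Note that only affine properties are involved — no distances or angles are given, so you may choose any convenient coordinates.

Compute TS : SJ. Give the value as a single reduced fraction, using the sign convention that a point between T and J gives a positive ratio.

Choose coordinates J = (0, 0), T = (1, 0), D = (0, 1), P = (5, -3).
1. W is the centroid of triangle JPD ⇒ W = (5/3, -2/3)
2. S is where the line through P parallel to TW meets line TJ ⇒ S = (2, 0)
S = T + t·(J−T) with t = -1, so TS:SJ = t:(1−t) = -1:2

TS:SJ = -1/2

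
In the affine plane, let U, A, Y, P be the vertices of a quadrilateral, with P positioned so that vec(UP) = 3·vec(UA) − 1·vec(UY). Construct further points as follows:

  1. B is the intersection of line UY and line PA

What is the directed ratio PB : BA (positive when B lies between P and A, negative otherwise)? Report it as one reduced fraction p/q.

Assign U = (0, 0), A = (1, 0), Y = (0, 1), P = (3, -1) — the answer is frame-independent, so this choice is without loss of generality.
1. B is the intersection of line UY and line PA ⇒ B = (0, 1/2)
B = P + t·(A−P) with t = 3/2, so PB:BA = t:(1−t) = 3/2:-1/2

PB:BA = -3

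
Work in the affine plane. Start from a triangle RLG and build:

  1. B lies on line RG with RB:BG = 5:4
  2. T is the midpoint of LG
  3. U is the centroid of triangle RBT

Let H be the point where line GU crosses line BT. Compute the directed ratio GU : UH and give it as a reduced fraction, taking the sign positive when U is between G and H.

GU:UH = -17/5

Set R = (0, 0), L = (1, 0), G = (0, 1); any affine frame gives the same invariant.
1. B lies on line RG with RB:BG = 5:4 ⇒ B = (0, 5/9)
2. T is the midpoint of LG ⇒ T = (1/2, 1/2)
3. U is the centroid of triangle RBT ⇒ U = (1/6, 19/54)
line GU meets BT at H = (2/17, 83/153)
U = G + t·(H−G) with t = 17/12, so GU:UH = 17/12:-5/12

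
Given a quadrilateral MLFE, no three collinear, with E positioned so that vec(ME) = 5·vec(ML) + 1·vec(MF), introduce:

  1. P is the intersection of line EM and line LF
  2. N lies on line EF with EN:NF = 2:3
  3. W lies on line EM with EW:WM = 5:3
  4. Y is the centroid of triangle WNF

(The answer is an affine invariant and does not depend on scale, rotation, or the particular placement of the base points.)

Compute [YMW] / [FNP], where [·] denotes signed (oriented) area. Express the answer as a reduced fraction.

Assign M = (0, 0), L = (1, 0), F = (0, 1), E = (5, 1) — the answer is frame-independent, so this choice is without loss of generality.
1. P is the intersection of line EM and line LF ⇒ P = (5/6, 1/6)
2. N lies on line EF with EN:NF = 2:3 ⇒ N = (3, 1)
3. W lies on line EM with EW:WM = 5:3 ⇒ W = (15/8, 3/8)
4. Y is the centroid of triangle WNF ⇒ Y = (13/8, 19/24)
2·[YMW] = 7/8, 2·[FNP] = -5/2
[YMW]:[FNP] = 7/8:-5/2 = -7/20

[YMW]:[FNP] = -7/20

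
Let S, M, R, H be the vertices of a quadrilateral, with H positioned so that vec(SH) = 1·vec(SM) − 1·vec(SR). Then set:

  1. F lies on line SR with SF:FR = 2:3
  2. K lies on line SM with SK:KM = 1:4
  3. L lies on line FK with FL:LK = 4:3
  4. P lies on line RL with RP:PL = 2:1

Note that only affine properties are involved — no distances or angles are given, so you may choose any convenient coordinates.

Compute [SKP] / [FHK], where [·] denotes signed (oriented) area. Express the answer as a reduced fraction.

[SKP]:[FHK] = -47/63

Work in coordinates with S = (0, 0), M = (1, 0), R = (0, 1), H = (1, -1).
1. F lies on line SR with SF:FR = 2:3 ⇒ F = (0, 2/5)
2. K lies on line SM with SK:KM = 1:4 ⇒ K = (1/5, 0)
3. L lies on line FK with FL:LK = 4:3 ⇒ L = (4/35, 6/35)
4. P lies on line RL with RP:PL = 2:1 ⇒ P = (8/105, 47/105)
2·[SKP] = 47/525, 2·[FHK] = -3/25
[SKP]:[FHK] = 47/525:-3/25 = -47/63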